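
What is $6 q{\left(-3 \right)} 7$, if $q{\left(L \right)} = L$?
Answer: $-126$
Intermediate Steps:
$6 q{\left(-3 \right)} 7 = 6 \left(-3\right) 7 = \left(-18\right) 7 = -126$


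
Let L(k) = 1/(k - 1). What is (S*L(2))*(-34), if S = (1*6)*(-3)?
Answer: 612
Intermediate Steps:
L(k) = 1/(-1 + k)
S = -18 (S = 6*(-3) = -18)
(S*L(2))*(-34) = -18/(-1 + 2)*(-34) = -18/1*(-34) = -18*1*(-34) = -18*(-34) = 612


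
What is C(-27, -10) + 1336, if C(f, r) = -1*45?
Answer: 1291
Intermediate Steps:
C(f, r) = -45
C(-27, -10) + 1336 = -45 + 1336 = 1291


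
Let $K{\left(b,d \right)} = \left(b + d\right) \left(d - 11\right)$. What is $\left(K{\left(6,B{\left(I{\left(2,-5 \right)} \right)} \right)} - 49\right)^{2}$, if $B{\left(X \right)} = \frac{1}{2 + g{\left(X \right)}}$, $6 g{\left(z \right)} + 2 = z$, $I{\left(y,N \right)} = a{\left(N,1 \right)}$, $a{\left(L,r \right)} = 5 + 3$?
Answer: $\frac{1100401}{81} \approx 13585.0$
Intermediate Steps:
$a{\left(L,r \right)} = 8$
$I{\left(y,N \right)} = 8$
$g{\left(z \right)} = - \frac{1}{3} + \frac{z}{6}$
$B{\left(X \right)} = \frac{1}{\frac{5}{3} + \frac{X}{6}}$ ($B{\left(X \right)} = \frac{1}{2 + \left(- \frac{1}{3} + \frac{X}{6}\right)} = \frac{1}{\frac{5}{3} + \frac{X}{6}}$)
$K{\left(b,d \right)} = \left(-11 + d\right) \left(b + d\right)$ ($K{\left(b,d \right)} = \left(b + d\right) \left(-11 + d\right) = \left(-11 + d\right) \left(b + d\right)$)
$\left(K{\left(6,B{\left(I{\left(2,-5 \right)} \right)} \right)} - 49\right)^{2} = \left(\left(\left(\frac{6}{10 + 8}\right)^{2} - 66 - 11 \frac{6}{10 + 8} + 6 \frac{6}{10 + 8}\right) - 49\right)^{2} = \left(\left(\left(\frac{6}{18}\right)^{2} - 66 - 11 \cdot \frac{6}{18} + 6 \cdot \frac{6}{18}\right) - 49\right)^{2} = \left(\left(\left(6 \cdot \frac{1}{18}\right)^{2} - 66 - 11 \cdot 6 \cdot \frac{1}{18} + 6 \cdot 6 \cdot \frac{1}{18}\right) - 49\right)^{2} = \left(\left(\left(\frac{1}{3}\right)^{2} - 66 - \frac{11}{3} + 6 \cdot \frac{1}{3}\right) - 49\right)^{2} = \left(\left(\frac{1}{9} - 66 - \frac{11}{3} + 2\right) - 49\right)^{2} = \left(- \frac{608}{9} - 49\right)^{2} = \left(- \frac{1049}{9}\right)^{2} = \frac{1100401}{81}$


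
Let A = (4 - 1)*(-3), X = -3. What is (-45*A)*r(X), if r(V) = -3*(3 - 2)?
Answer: -1215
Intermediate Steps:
r(V) = -3 (r(V) = -3*1 = -3)
A = -9 (A = 3*(-3) = -9)
(-45*A)*r(X) = -45*(-9)*(-3) = 405*(-3) = -1215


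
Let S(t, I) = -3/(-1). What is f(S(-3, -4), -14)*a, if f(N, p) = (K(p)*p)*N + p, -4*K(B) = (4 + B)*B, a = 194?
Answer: 282464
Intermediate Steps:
K(B) = -B*(4 + B)/4 (K(B) = -(4 + B)*B/4 = -B*(4 + B)/4)
S(t, I) = 3 (S(t, I) = -3*(-1) = 3)
f(N, p) = p - N*p²*(4 + p)/4 (f(N, p) = ((-p*(4 + p)/4)*p)*N + p = (-p²*(4 + p)/4)*N + p = -N*p²*(4 + p)/4 + p = p - N*p²*(4 + p)/4)
f(S(-3, -4), -14)*a = -¼*(-14)*(-4 + 3*(-14)*(4 - 14))*194 = -¼*(-14)*(-4 + 3*(-14)*(-10))*194 = -¼*(-14)*(-4 + 420)*194 = -¼*(-14)*416*194 = 1456*194 = 282464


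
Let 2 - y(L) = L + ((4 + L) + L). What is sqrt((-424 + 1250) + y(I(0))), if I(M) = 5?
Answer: sqrt(809) ≈ 28.443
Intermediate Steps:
y(L) = -2 - 3*L (y(L) = 2 - (L + ((4 + L) + L)) = 2 - (L + (4 + 2*L)) = 2 - (4 + 3*L) = 2 + (-4 - 3*L) = -2 - 3*L)
sqrt((-424 + 1250) + y(I(0))) = sqrt((-424 + 1250) + (-2 - 3*5)) = sqrt(826 + (-2 - 15)) = sqrt(826 - 17) = sqrt(809)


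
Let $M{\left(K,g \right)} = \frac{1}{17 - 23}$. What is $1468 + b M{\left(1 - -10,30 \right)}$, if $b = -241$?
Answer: $\frac{9049}{6} \approx 1508.2$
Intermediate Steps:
$M{\left(K,g \right)} = - \frac{1}{6}$ ($M{\left(K,g \right)} = \frac{1}{-6} = - \frac{1}{6}$)
$1468 + b M{\left(1 - -10,30 \right)} = 1468 - - \frac{241}{6} = 1468 + \frac{241}{6} = \frac{9049}{6}$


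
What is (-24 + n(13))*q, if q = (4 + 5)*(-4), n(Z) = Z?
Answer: 396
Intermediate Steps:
q = -36 (q = 9*(-4) = -36)
(-24 + n(13))*q = (-24 + 13)*(-36) = -11*(-36) = 396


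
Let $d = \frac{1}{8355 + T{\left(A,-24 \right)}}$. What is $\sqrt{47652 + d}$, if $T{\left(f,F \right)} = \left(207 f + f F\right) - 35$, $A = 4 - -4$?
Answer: $\frac{\sqrt{1140391655374}}{4892} \approx 218.29$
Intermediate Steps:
$A = 8$ ($A = 4 + 4 = 8$)
$T{\left(f,F \right)} = -35 + 207 f + F f$ ($T{\left(f,F \right)} = \left(207 f + F f\right) - 35 = -35 + 207 f + F f$)
$d = \frac{1}{9784}$ ($d = \frac{1}{8355 - -1429} = \frac{1}{8355 + 1429} = \frac{1}{9784} \approx 0.00010221$)
$\sqrt{47652 + d} = \sqrt{47652 + \frac{1}{9784}} = \sqrt{\frac{466227169}{9784}} = \frac{\sqrt{1140391655374}}{4892}$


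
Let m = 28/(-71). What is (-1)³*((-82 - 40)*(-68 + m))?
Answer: -592432/71 ≈ -8344.1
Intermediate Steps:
m = -28/71 (m = 28*(-1/71) = -28/71 ≈ -0.39437)
(-1)³*((-82 - 40)*(-68 + m)) = (-1)³*((-82 - 40)*(-68 - 28/71)) = -(-122)*(-4856)/71 = -1*592432/71 = -592432/71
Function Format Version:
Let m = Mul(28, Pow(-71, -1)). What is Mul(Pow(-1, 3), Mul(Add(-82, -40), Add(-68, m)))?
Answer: Rational(-592432, 71) ≈ -8344.1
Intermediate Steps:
m = Rational(-28, 71) (m = Mul(28, Rational(-1, 71)) = Rational(-28, 71) ≈ -0.39437)
Mul(Pow(-1, 3), Mul(Add(-82, -40), Add(-68, m))) = Mul(Pow(-1, 3), Mul(Add(-82, -40), Add(-68, Rational(-28, 71)))) = Mul(-1, Mul(-122, Rational(-4856, 71))) = Mul(-1, Rational(592432, 71)) = Rational(-592432, 71)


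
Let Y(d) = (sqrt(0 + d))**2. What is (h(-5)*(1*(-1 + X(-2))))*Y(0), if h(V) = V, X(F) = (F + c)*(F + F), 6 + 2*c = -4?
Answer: 0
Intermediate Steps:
c = -5 (c = -3 + (1/2)*(-4) = -3 - 2 = -5)
X(F) = 2*F*(-5 + F) (X(F) = (F - 5)*(F + F) = (-5 + F)*(2*F) = 2*F*(-5 + F))
Y(d) = d (Y(d) = (sqrt(d))**2 = d)
(h(-5)*(1*(-1 + X(-2))))*Y(0) = -5*(-1 + 2*(-2)*(-5 - 2))*0 = -5*(-1 + 2*(-2)*(-7))*0 = -5*(-1 + 28)*0 = -5*27*0 = -135*0 = 0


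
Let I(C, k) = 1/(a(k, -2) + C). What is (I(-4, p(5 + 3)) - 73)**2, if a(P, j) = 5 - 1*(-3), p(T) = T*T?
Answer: 84681/16 ≈ 5292.6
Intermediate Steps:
p(T) = T**2
a(P, j) = 8 (a(P, j) = 5 + 3 = 8)
I(C, k) = 1/(8 + C)
(I(-4, p(5 + 3)) - 73)**2 = (1/(8 - 4) - 73)**2 = (1/4 - 73)**2 = (-291/4)**2 = 84681/16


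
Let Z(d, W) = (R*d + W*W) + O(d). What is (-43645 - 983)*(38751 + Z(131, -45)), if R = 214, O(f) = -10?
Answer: -3070406400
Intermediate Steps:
Z(d, W) = -10 + W**2 + 214*d (Z(d, W) = (214*d + W*W) - 10 = (214*d + W**2) - 10 = (W**2 + 214*d) - 10 = -10 + W**2 + 214*d)
(-43645 - 983)*(38751 + Z(131, -45)) = (-43645 - 983)*(38751 + (-10 + (-45)**2 + 214*131)) = -44628*(38751 + (-10 + 2025 + 28034)) = -44628*(38751 + 30049) = -44628*68800 = -3070406400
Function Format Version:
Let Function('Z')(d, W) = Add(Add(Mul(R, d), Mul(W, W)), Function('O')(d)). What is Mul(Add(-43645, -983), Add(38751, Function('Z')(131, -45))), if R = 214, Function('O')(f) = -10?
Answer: -3070406400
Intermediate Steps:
Function('Z')(d, W) = Add(-10, Pow(W, 2), Mul(214, d)) (Function('Z')(d, W) = Add(Add(Mul(214, d), Mul(W, W)), -10) = Add(Add(Mul(214, d), Pow(W, 2)), -10) = Add(Add(Pow(W, 2), Mul(214, d)), -10) = Add(-10, Pow(W, 2), Mul(214, d)))
Mul(Add(-43645, -983), Add(38751, Function('Z')(131, -45))) = Mul(Add(-43645, -983), Add(38751, Add(-10, Pow(-45, 2), Mul(214, 131)))) = Mul(-44628, Add(38751, Add(-10, 2025, 28034))) = Mul(-44628, Add(38751, 30049)) = Mul(-44628, 68800) = -3070406400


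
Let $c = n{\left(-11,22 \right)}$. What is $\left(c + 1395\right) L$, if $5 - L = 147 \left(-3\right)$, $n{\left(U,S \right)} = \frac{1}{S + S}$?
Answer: $\frac{13687963}{22} \approx 6.2218 \cdot 10^{5}$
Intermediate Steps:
$n{\left(U,S \right)} = \frac{1}{2 S}$
$L = 446$ ($L = 5 - 147 \left(-3\right) = 5 - -441 = 5 + 441 = 446$)
$c = \frac{1}{44}$ ($c = \frac{1}{2 \cdot 22} = \frac{1}{2} \cdot \frac{1}{22} = \frac{1}{44} \approx 0.022727$)
$\left(c + 1395\right) L = \left(\frac{1}{44} + 1395\right) 446 = \frac{61381}{44} \cdot 446 = \frac{13687963}{22}$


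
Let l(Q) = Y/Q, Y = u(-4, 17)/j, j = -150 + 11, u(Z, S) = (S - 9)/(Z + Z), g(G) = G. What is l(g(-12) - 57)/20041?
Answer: -1/192213231 ≈ -5.2026e-9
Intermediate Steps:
u(Z, S) = (-9 + S)/(2*Z) (u(Z, S) = (-9 + S)/((2*Z)) = (-9 + S)*(1/(2*Z)) = (-9 + S)/(2*Z))
j = -139
Y = 1/139 (Y = ((½)*(-9 + 17)/(-4))/(-139) = ((½)*(-¼)*8)*(-1/139) = -1*(-1/139) = 1/139 ≈ 0.0071942)
l(Q) = 1/(139*Q)
l(g(-12) - 57)/20041 = (1/(139*(-12 - 57)))/20041 = ((1/139)/(-69))*(1/20041) = ((1/139)*(-1/69))*(1/20041) = -1/9591*1/20041 = -1/192213231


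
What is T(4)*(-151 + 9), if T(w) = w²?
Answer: -2272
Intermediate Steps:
T(4)*(-151 + 9) = 4²*(-151 + 9) = 16*(-142) = -2272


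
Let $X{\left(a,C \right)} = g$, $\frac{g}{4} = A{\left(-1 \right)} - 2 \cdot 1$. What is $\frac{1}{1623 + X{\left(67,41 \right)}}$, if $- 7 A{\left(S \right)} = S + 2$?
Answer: $\frac{7}{11301} \approx 0.00061941$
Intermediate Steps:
$A{\left(S \right)} = - \frac{2}{7} - \frac{S}{7}$ ($A{\left(S \right)} = - \frac{S + 2}{7} = - \frac{2 + S}{7} = - \frac{2}{7} - \frac{S}{7}$)
$g = - \frac{60}{7}$ ($g = 4 \left(\left(- \frac{2}{7} - - \frac{1}{7}\right) - 2 \cdot 1\right) = 4 \left(\left(- \frac{2}{7} + \frac{1}{7}\right) - 2\right) = 4 \left(- \frac{1}{7} - 2\right) = 4 \left(- \frac{15}{7}\right) = - \frac{60}{7} \approx -8.5714$)
$X{\left(a,C \right)} = - \frac{60}{7}$
$\frac{1}{1623 + X{\left(67,41 \right)}} = \frac{1}{1623 - \frac{60}{7}} = \frac{1}{\frac{11301}{7}} = \frac{7}{11301}$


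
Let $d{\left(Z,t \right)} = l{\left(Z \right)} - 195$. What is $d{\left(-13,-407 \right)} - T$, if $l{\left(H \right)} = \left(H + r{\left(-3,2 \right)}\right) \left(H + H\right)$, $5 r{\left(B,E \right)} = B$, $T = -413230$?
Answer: $\frac{2066943}{5} \approx 4.1339 \cdot 10^{5}$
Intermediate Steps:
$r{\left(B,E \right)} = \frac{B}{5}$
$l{\left(H \right)} = 2 H \left(- \frac{3}{5} + H\right)$ ($l{\left(H \right)} = \left(H + \frac{1}{5} \left(-3\right)\right) \left(H + H\right) = \left(H - \frac{3}{5}\right) 2 H = \left(- \frac{3}{5} + H\right) 2 H = 2 H \left(- \frac{3}{5} + H\right)$)
$d{\left(Z,t \right)} = -195 + \frac{2 Z \left(-3 + 5 Z\right)}{5}$ ($d{\left(Z,t \right)} = \frac{2 Z \left(-3 + 5 Z\right)}{5} - 195 = -195 + \frac{2 Z \left(-3 + 5 Z\right)}{5}$)
$d{\left(-13,-407 \right)} - T = \left(-195 + \frac{2}{5} \left(-13\right) \left(-3 + 5 \left(-13\right)\right)\right) - -413230 = \left(-195 + \frac{2}{5} \left(-13\right) \left(-3 - 65\right)\right) + 413230 = \left(-195 + \frac{2}{5} \left(-13\right) \left(-68\right)\right) + 413230 = \left(-195 + \frac{1768}{5}\right) + 413230 = \frac{793}{5} + 413230 = \frac{2066943}{5}$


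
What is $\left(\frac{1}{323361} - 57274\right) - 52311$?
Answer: $- \frac{35435515184}{323361} \approx -1.0959 \cdot 10^{5}$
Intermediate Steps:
$\left(\frac{1}{323361} - 57274\right) - 52311 = - \frac{18520177913}{323361} - 52311 = - \frac{35435515184}{323361}$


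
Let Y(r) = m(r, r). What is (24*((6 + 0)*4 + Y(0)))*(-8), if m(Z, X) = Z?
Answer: -4608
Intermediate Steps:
Y(r) = r
(24*((6 + 0)*4 + Y(0)))*(-8) = (24*((6 + 0)*4 + 0))*(-8) = (24*(6*4 + 0))*(-8) = (24*(24 + 0))*(-8) = (24*24)*(-8) = 576*(-8) = -4608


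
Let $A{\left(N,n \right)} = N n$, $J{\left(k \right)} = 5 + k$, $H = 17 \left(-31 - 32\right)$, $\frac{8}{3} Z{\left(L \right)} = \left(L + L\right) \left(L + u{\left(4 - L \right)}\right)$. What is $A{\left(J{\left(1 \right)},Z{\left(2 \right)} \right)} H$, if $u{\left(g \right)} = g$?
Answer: $-38556$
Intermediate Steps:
$Z{\left(L \right)} = 3 L$ ($Z{\left(L \right)} = \frac{3 \left(L + L\right) \left(L - \left(-4 + L\right)\right)}{8} = \frac{3 \cdot 2 L 4}{8} = \frac{3 \cdot 8 L}{8} = 3 L$)
$H = -1071$ ($H = 17 \left(-63\right) = -1071$)
$A{\left(J{\left(1 \right)},Z{\left(2 \right)} \right)} H = \left(5 + 1\right) 3 \cdot 2 \left(-1071\right) = 6 \cdot 6 \left(-1071\right) = 36 \left(-1071\right) = -38556$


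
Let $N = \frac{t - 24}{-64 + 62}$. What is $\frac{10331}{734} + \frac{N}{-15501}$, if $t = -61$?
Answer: $\frac{80054818}{5688867} \approx 14.072$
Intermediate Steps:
$N = \frac{85}{2}$ ($N = \frac{-61 - 24}{-64 + 62} = - \frac{85}{-2} = \left(-85\right) \left(- \frac{1}{2}\right) = \frac{85}{2} \approx 42.5$)
$\frac{10331}{734} + \frac{N}{-15501} = \frac{10331}{734} + \frac{85}{2 \left(-15501\right)} = 10331 \cdot \frac{1}{734} + \frac{85}{2} \left(- \frac{1}{15501}\right) = \frac{10331}{734} - \frac{85}{31002} = \frac{80054818}{5688867}$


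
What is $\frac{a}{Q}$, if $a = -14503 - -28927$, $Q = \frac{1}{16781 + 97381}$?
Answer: $1646672688$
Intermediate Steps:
$Q = \frac{1}{114162} \approx 8.7595 \cdot 10^{-6}$
$a = 14424$ ($a = -14503 + 28927 = 14424$)
$\frac{a}{Q} = 14424 \frac{1}{\frac{1}{114162}} = 14424 \cdot 114162 = 1646672688$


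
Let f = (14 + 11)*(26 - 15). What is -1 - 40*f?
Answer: -11001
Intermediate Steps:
f = 275 (f = 25*11 = 275)
-1 - 40*f = -1 - 40*275 = -1 - 11000 = -11001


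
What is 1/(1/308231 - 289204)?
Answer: -308231/89141638123 ≈ -3.4578e-6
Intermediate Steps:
1/(1/308231 - 289204) = 1/(-89141638123/308231) = -308231/89141638123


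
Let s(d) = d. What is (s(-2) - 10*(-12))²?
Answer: 13924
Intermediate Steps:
(s(-2) - 10*(-12))² = (-2 - 10*(-12))² = (-2 + 120)² = 118² = 13924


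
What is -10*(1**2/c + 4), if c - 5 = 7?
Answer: -245/6 ≈ -40.833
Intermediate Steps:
c = 12 (c = 5 + 7 = 12)
-10*(1**2/c + 4) = -10*(1**2/12 + 4) = -10*(1*(1/12) + 4) = -10*(1/12 + 4) = -10*49/12 = -245/6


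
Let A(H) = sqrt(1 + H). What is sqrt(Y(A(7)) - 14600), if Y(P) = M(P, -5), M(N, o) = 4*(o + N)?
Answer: 2*sqrt(-3655 + 2*sqrt(2)) ≈ 120.87*I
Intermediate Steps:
M(N, o) = 4*N + 4*o (M(N, o) = 4*(N + o) = 4*N + 4*o)
Y(P) = -20 + 4*P (Y(P) = 4*P + 4*(-5) = 4*P - 20 = -20 + 4*P)
sqrt(Y(A(7)) - 14600) = sqrt((-20 + 4*sqrt(1 + 7)) - 14600) = sqrt((-20 + 4*sqrt(8)) - 14600) = sqrt((-20 + 4*(2*sqrt(2))) - 14600) = sqrt((-20 + 8*sqrt(2)) - 14600) = sqrt(-14620 + 8*sqrt(2))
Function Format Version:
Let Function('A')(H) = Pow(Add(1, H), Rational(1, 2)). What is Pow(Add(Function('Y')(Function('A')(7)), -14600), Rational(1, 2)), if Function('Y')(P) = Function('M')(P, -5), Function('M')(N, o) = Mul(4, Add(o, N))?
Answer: Mul(2, Pow(Add(-3655, Mul(2, Pow(2, Rational(1, 2)))), Rational(1, 2))) ≈ Mul(120.87, I)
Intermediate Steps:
Function('M')(N, o) = Add(Mul(4, N), Mul(4, o)) (Function('M')(N, o) = Mul(4, Add(N, o)) = Add(Mul(4, N), Mul(4, o)))
Function('Y')(P) = Add(-20, Mul(4, P)) (Function('Y')(P) = Add(Mul(4, P), Mul(4, -5)) = Add(Mul(4, P), -20) = Add(-20, Mul(4, P)))
Pow(Add(Function('Y')(Function('A')(7)), -14600), Rational(1, 2)) = Pow(Add(Add(-20, Mul(4, Pow(Add(1, 7), Rational(1, 2)))), -14600), Rational(1, 2)) = Pow(Add(Add(-20, Mul(4, Pow(8, Rational(1, 2)))), -14600), Rational(1, 2)) = Pow(Add(Add(-20, Mul(4, Mul(2, Pow(2, Rational(1, 2))))), -14600), Rational(1, 2)) = Pow(Add(Add(-20, Mul(8, Pow(2, Rational(1, 2)))), -14600), Rational(1, 2)) = Pow(Add(-14620, Mul(8, Pow(2, Rational(1, 2)))), Rational(1, 2))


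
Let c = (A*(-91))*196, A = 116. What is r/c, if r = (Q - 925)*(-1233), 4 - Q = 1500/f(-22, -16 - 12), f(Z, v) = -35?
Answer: -7579251/14482832 ≈ -0.52333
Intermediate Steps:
Q = 328/7 (Q = 4 - 1500/(-35) = 4 - 1500*(-1)/35 = 4 - 1*(-300/7) = 4 + 300/7 = 328/7 ≈ 46.857)
c = -2068976 (c = (116*(-91))*196 = -10556*196 = -2068976)
r = 7579251/7 (r = (328/7 - 925)*(-1233) = -6147/7*(-1233) = 7579251/7 ≈ 1.0828e+6)
r/c = (7579251/7)/(-2068976) = (7579251/7)*(-1/2068976) = -7579251/14482832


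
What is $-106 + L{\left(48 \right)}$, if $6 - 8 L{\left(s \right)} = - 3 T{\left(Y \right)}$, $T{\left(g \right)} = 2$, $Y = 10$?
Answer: $- \frac{209}{2} \approx -104.5$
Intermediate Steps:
$L{\left(s \right)} = \frac{3}{2}$ ($L{\left(s \right)} = \frac{3}{4} - \frac{\left(-3\right) 2}{8} = \frac{3}{4} - - \frac{3}{4} = \frac{3}{4} + \frac{3}{4} = \frac{3}{2}$)
$-106 + L{\left(48 \right)} = -106 + \frac{3}{2} = - \frac{209}{2}$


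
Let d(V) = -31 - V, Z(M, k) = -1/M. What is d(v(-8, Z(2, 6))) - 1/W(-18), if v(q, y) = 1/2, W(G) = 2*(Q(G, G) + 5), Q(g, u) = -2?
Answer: -95/3 ≈ -31.667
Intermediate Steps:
W(G) = 6 (W(G) = 2*(-2 + 5) = 2*3 = 6)
v(q, y) = 1/2
d(v(-8, Z(2, 6))) - 1/W(-18) = (-31 - 1*1/2) - 1/6 = (-31 - 1/2) - 1*1/6 = -63/2 - 1/6 = -95/3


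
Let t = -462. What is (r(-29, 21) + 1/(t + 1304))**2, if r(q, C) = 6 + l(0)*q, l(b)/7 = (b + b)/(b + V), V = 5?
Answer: 25532809/708964 ≈ 36.014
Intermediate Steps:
l(b) = 14*b/(5 + b) (l(b) = 7*((b + b)/(b + 5)) = 7*((2*b)/(5 + b)) = 7*(2*b/(5 + b)) = 14*b/(5 + b))
r(q, C) = 6 (r(q, C) = 6 + (14*0/(5 + 0))*q = 6 + (14*0/5)*q = 6 + (14*0*(1/5))*q = 6 + 0*q = 6 + 0 = 6)
(r(-29, 21) + 1/(t + 1304))**2 = (6 + 1/(-462 + 1304))**2 = (6 + 1/842)**2 = (5053/842)**2 = 25532809/708964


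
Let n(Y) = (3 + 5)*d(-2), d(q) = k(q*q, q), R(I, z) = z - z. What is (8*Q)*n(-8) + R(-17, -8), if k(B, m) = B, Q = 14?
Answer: 3584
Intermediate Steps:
R(I, z) = 0
d(q) = q**2 (d(q) = q*q = q**2)
n(Y) = 32 (n(Y) = (3 + 5)*(-2)**2 = 8*4 = 32)
(8*Q)*n(-8) + R(-17, -8) = (8*14)*32 + 0 = 112*32 + 0 = 3584 + 0 = 3584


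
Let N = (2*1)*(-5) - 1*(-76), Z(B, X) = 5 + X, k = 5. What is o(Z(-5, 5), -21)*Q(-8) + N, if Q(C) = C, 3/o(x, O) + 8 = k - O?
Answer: 194/3 ≈ 64.667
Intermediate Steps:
o(x, O) = 3/(-3 - O) (o(x, O) = 3/(-8 + (5 - O)) = 3/(-3 - O))
N = 66 (N = 2*(-5) + 76 = -10 + 76 = 66)
o(Z(-5, 5), -21)*Q(-8) + N = -3/(3 - 21)*(-8) + 66 = -3/(-18)*(-8) + 66 = -3*(-1/18)*(-8) + 66 = (⅙)*(-8) + 66 = -4/3 + 66 = 194/3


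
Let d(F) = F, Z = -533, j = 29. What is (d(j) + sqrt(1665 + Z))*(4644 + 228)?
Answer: 141288 + 9744*sqrt(283) ≈ 3.0521e+5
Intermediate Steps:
(d(j) + sqrt(1665 + Z))*(4644 + 228) = (29 + sqrt(1665 - 533))*(4644 + 228) = (29 + sqrt(1132))*4872 = (29 + 2*sqrt(283))*4872 = 141288 + 9744*sqrt(283)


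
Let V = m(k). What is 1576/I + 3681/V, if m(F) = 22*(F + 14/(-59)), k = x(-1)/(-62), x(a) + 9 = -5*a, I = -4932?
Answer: -8303972005/8571816 ≈ -968.75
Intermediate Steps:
x(a) = -9 - 5*a
k = 2/31 (k = (-9 - 5*(-1))/(-62) = (-9 + 5)*(-1/62) = -4*(-1/62) = 2/31 ≈ 0.064516)
m(F) = -308/59 + 22*F (m(F) = 22*(F + 14*(-1/59)) = 22*(F - 14/59) = 22*(-14/59 + F) = -308/59 + 22*F)
V = -6952/1829 (V = -308/59 + 22*(2/31) = -308/59 + 44/31 = -6952/1829 ≈ -3.8010)
1576/I + 3681/V = 1576/(-4932) + 3681/(-6952/1829) = 1576*(-1/4932) + 3681*(-1829/6952) = -394/1233 - 6732549/6952 = -8303972005/8571816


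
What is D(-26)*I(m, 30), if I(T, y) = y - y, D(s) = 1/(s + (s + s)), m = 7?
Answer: 0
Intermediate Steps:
D(s) = 1/(3*s) (D(s) = 1/(s + 2*s) = 1/(3*s))
I(T, y) = 0
D(-26)*I(m, 30) = ((1/3)/(-26))*0 = ((1/3)*(-1/26))*0 = -1/78*0 = 0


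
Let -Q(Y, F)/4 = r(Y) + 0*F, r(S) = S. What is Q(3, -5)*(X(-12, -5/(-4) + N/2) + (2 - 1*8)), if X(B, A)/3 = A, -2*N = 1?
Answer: 36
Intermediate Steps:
N = -1/2 (N = -1/2*1 = -1/2 ≈ -0.50000)
Q(Y, F) = -4*Y (Q(Y, F) = -4*(Y + 0*F) = -4*(Y + 0) = -4*Y)
X(B, A) = 3*A
Q(3, -5)*(X(-12, -5/(-4) + N/2) + (2 - 1*8)) = (-4*3)*(3*(-5/(-4) - 1/2/2) + (2 - 1*8)) = -12*(3*(-5*(-1/4) - 1/2*1/2) + (2 - 8)) = -12*(3*(5/4 - 1/4) - 6) = -12*(3*1 - 6) = -12*(3 - 6) = -12*(-3) = 36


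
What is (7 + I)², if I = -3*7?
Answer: 196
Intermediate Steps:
I = -21
(7 + I)² = (7 - 21)² = (-14)² = 196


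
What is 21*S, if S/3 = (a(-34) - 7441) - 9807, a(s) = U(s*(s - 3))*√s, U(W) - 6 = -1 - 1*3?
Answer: -1086624 + 126*I*√34 ≈ -1.0866e+6 + 734.7*I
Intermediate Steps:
U(W) = 2 (U(W) = 6 + (-1 - 1*3) = 6 + (-1 - 3) = 6 - 4 = 2)
a(s) = 2*√s
S = -51744 + 6*I*√34 (S = 3*((2*√(-34) - 7441) - 9807) = 3*((2*(I*√34) - 7441) - 9807) = 3*((2*I*√34 - 7441) - 9807) = 3*((-7441 + 2*I*√34) - 9807) = 3*(-17248 + 2*I*√34) = -51744 + 6*I*√34 ≈ -51744.0 + 34.986*I)
21*S = 21*(-51744 + 6*I*√34) = -1086624 + 126*I*√34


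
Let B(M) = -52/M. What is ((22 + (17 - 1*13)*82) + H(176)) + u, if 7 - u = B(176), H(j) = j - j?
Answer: 15721/44 ≈ 357.30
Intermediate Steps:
H(j) = 0
u = 321/44 (u = 7 - (-52)/176 = 7 - 1*(-13/44) = 7 + 13/44 = 321/44 ≈ 7.2955)
((22 + (17 - 1*13)*82) + H(176)) + u = ((22 + (17 - 1*13)*82) + 0) + 321/44 = ((22 + (17 - 13)*82) + 0) + 321/44 = ((22 + 4*82) + 0) + 321/44 = ((22 + 328) + 0) + 321/44 = (350 + 0) + 321/44 = 350 + 321/44 = 15721/44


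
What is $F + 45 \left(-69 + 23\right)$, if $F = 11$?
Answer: $-2059$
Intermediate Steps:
$F + 45 \left(-69 + 23\right) = 11 + 45 \left(-69 + 23\right) = 11 + 45 \left(-46\right) = 11 - 2070 = -2059$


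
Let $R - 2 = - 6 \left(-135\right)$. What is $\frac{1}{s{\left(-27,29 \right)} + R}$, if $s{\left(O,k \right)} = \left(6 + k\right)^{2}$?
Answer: $\frac{1}{2037} \approx 0.00049092$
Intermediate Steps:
$R = 812$ ($R = 2 - 6 \left(-135\right) = 2 - -810 = 2 + 810 = 812$)
$\frac{1}{s{\left(-27,29 \right)} + R} = \frac{1}{\left(6 + 29\right)^{2} + 812} = \frac{1}{35^{2} + 812} = \frac{1}{1225 + 812} = \frac{1}{2037}$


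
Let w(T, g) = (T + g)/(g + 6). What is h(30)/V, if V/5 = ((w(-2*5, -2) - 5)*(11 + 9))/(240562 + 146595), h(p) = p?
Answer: -1161471/80 ≈ -14518.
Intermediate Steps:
w(T, g) = (T + g)/(6 + g)
V = -800/387157 (V = 5*((((-2*5 - 2)/(6 - 2) - 5)*(11 + 9))/(240562 + 146595)) = 5*((((-10 - 2)/4 - 5)*20)/387157) = 5*((((¼)*(-12) - 5)*20)/387157) = 5*(((-3 - 5)*20)/387157) = 5*((-8*20)/387157) = 5*((1/387157)*(-160)) = 5*(-160/387157) = -800/387157 ≈ -0.0020663)
h(30)/V = 30/(-800/387157) = 30*(-387157/800) = -1161471/80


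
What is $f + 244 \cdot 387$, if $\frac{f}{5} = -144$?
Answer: $93708$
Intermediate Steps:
$f = -720$ ($f = 5 \left(-144\right) = -720$)
$f + 244 \cdot 387 = -720 + 244 \cdot 387 = -720 + 94428 = 93708$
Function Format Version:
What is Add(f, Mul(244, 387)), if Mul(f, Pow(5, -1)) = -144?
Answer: 93708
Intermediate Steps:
f = -720 (f = Mul(5, -144) = -720)
Add(f, Mul(244, 387)) = Add(-720, Mul(244, 387)) = Add(-720, 94428) = 93708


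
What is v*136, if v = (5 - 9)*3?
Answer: -1632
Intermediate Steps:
v = -12 (v = -4*3 = -12)
v*136 = -12*136 = -1632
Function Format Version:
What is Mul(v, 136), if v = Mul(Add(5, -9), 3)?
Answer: -1632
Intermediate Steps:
v = -12 (v = Mul(-4, 3) = -12)
Mul(v, 136) = Mul(-12, 136) = -1632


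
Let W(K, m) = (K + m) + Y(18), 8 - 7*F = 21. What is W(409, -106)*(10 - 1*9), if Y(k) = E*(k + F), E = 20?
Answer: 4381/7 ≈ 625.86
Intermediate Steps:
F = -13/7 (F = 8/7 - 1/7*21 = 8/7 - 3 = -13/7 ≈ -1.8571)
Y(k) = -260/7 + 20*k (Y(k) = 20*(k - 13/7) = 20*(-13/7 + k) = -260/7 + 20*k)
W(K, m) = 2260/7 + K + m (W(K, m) = (K + m) + (-260/7 + 20*18) = (K + m) + (-260/7 + 360) = (K + m) + 2260/7 = 2260/7 + K + m)
W(409, -106)*(10 - 1*9) = (2260/7 + 409 - 106)*(10 - 1*9) = 4381*(10 - 9)/7 = (4381/7)*1 = 4381/7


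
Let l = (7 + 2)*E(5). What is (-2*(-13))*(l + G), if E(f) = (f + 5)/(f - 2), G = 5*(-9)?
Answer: -390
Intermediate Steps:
G = -45
E(f) = (5 + f)/(-2 + f)
l = 30 (l = (7 + 2)*((5 + 5)/(-2 + 5)) = 9*(10/3) = 30)
(-2*(-13))*(l + G) = (-2*(-13))*(30 - 45) = 26*(-15) = -390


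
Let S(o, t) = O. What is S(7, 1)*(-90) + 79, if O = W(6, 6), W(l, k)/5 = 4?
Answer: -1721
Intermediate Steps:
W(l, k) = 20 (W(l, k) = 5*4 = 20)
O = 20
S(o, t) = 20
S(7, 1)*(-90) + 79 = 20*(-90) + 79 = -1800 + 79 = -1721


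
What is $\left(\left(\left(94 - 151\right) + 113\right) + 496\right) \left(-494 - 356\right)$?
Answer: $-469200$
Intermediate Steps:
$\left(\left(\left(94 - 151\right) + 113\right) + 496\right) \left(-494 - 356\right) = \left(\left(-57 + 113\right) + 496\right) \left(-850\right) = \left(56 + 496\right) \left(-850\right) = 552 \left(-850\right) = -469200$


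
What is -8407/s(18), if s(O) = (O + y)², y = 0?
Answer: -8407/324 ≈ -25.948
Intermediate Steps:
s(O) = O² (s(O) = (O + 0)² = O²)
-8407/s(18) = -8407/(18²) = -8407/324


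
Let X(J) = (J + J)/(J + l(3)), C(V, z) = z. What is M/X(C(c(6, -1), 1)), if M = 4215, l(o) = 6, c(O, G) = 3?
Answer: 29505/2 ≈ 14753.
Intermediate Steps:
X(J) = 2*J/(6 + J) (X(J) = (J + J)/(J + 6) = (2*J)/(6 + J) = 2*J/(6 + J))
M/X(C(c(6, -1), 1)) = 4215/((2*1/(6 + 1))) = 4215/((2*1/7)) = 4215/((2*1*(⅐))) = 4215/(2/7) = 4215*(7/2) = 29505/2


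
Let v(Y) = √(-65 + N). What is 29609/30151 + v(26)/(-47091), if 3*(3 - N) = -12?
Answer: 29609/30151 - I*√58/47091 ≈ 0.98202 - 0.00016172*I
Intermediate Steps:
N = 7 (N = 3 - ⅓*(-12) = 3 + 4 = 7)
v(Y) = I*√58 (v(Y) = √(-65 + 7) = √(-58) = I*√58)
29609/30151 + v(26)/(-47091) = 29609/30151 + (I*√58)/(-47091) = 29609*(1/30151) + (I*√58)*(-1/47091) = 29609/30151 - I*√58/47091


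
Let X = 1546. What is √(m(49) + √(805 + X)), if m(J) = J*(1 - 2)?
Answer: √(-49 + √2351) ≈ 0.71616*I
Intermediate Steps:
m(J) = -J (m(J) = J*(-1) = -J)
√(m(49) + √(805 + X)) = √(-1*49 + √(805 + 1546)) = √(-49 + √2351)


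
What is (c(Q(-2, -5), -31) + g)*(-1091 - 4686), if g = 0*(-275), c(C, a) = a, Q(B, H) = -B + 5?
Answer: 179087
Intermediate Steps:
Q(B, H) = 5 - B
g = 0
(c(Q(-2, -5), -31) + g)*(-1091 - 4686) = (-31 + 0)*(-1091 - 4686) = -31*(-5777) = 179087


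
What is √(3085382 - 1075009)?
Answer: √2010373 ≈ 1417.9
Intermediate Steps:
√(3085382 - 1075009) = √2010373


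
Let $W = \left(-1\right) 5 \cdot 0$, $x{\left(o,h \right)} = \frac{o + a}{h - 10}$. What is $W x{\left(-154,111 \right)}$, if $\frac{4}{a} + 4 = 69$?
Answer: $0$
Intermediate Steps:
$a = \frac{4}{65}$ ($a = \frac{4}{-4 + 69} = \frac{4}{65} \approx 0.061538$)
$x{\left(o,h \right)} = \frac{\frac{4}{65} + o}{-10 + h}$ ($x{\left(o,h \right)} = \frac{o + \frac{4}{65}}{h - 10} = \frac{\frac{4}{65} + o}{-10 + h}$)
$W = 0$ ($W = \left(-5\right) 0 = 0$)
$W x{\left(-154,111 \right)} = 0 \frac{\frac{4}{65} - 154}{-10 + 111} = 0 \cdot \frac{1}{101} \left(- \frac{10006}{65}\right) = 0 \left(- \frac{10006}{6565}\right) = 0$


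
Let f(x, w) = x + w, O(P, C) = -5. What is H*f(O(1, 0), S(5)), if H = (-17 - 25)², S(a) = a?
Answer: 0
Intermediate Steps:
f(x, w) = w + x
H = 1764 (H = (-42)² = 1764)
H*f(O(1, 0), S(5)) = 1764*(5 - 5) = 1764*0 = 0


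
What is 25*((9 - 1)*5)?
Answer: 1000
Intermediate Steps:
25*((9 - 1)*5) = 25*(8*5) = 25*40 = 1000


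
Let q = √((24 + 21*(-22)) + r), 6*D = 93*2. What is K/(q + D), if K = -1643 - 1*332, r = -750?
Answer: -61225/2149 + 11850*I*√33/2149 ≈ -28.49 + 31.677*I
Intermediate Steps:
D = 31 (D = (93*2)/6 = (⅙)*186 = 31)
q = 6*I*√33 (q = √((24 + 21*(-22)) - 750) = √((24 - 462) - 750) = √(-438 - 750) = √(-1188) = 6*I*√33 ≈ 34.467*I)
K = -1975 (K = -1643 - 332 = -1975)
K/(q + D) = -1975/(6*I*√33 + 31) = -1975/(31 + 6*I*√33)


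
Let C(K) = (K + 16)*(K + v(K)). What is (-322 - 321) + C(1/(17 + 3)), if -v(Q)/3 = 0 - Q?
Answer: -63979/100 ≈ -639.79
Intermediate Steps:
v(Q) = 3*Q (v(Q) = -3*(0 - Q) = -(-3)*Q = 3*Q)
C(K) = 4*K*(16 + K) (C(K) = (K + 16)*(K + 3*K) = (16 + K)*(4*K) = 4*K*(16 + K))
(-322 - 321) + C(1/(17 + 3)) = (-322 - 321) + 4*(16 + 1/(17 + 3))/(17 + 3) = -643 + 4*(16 + 1/20)/20 = -643 + 4*(1/20)*(16 + 1/20) = -643 + 4*(1/20)*(321/20) = -643 + 321/100 = -63979/100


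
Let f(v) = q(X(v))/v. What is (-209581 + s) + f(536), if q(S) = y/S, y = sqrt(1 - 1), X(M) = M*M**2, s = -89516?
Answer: -299097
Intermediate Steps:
X(M) = M**3
y = 0 (y = sqrt(0) = 0)
q(S) = 0 (q(S) = 0/S = 0)
f(v) = 0 (f(v) = 0/v = 0)
(-209581 + s) + f(536) = (-209581 - 89516) + 0 = -299097 + 0 = -299097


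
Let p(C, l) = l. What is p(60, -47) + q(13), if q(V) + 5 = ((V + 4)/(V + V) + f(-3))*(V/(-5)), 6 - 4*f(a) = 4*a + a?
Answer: -1347/20 ≈ -67.350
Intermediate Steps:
f(a) = 3/2 - 5*a/4 (f(a) = 3/2 - (4*a + a)/4 = 3/2 - 5*a/4)
q(V) = -5 - V*(21/4 + (4 + V)/(2*V))/5 (q(V) = -5 + ((V + 4)/(V + V) + (3/2 - 5/4*(-3)))*(V/(-5)) = -5 + ((4 + V)/((2*V)) + (3/2 + 15/4))*(V*(-⅕)) = -5 + ((4 + V)*(1/(2*V)) + 21/4)*(-V/5) = -5 + ((4 + V)/(2*V) + 21/4)*(-V/5) = -5 + (21/4 + (4 + V)/(2*V))*(-V/5) = -5 - V*(21/4 + (4 + V)/(2*V))/5)
p(60, -47) + q(13) = -47 + (-27/5 - 23/20*13) = -47 + (-27/5 - 299/20) = -47 - 407/20 = -1347/20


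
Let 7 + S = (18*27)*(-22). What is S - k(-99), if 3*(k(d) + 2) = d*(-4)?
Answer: -10829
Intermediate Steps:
k(d) = -2 - 4*d/3 (k(d) = -2 + (d*(-4))/3 = -2 + (-4*d)/3 = -2 - 4*d/3)
S = -10699 (S = -7 + (18*27)*(-22) = -7 + 486*(-22) = -7 - 10692 = -10699)
S - k(-99) = -10699 - (-2 - 4/3*(-99)) = -10699 - (-2 + 132) = -10699 - 1*130 = -10699 - 130 = -10829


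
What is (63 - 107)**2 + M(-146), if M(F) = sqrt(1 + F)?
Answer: 1936 + I*sqrt(145) ≈ 1936.0 + 12.042*I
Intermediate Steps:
(63 - 107)**2 + M(-146) = (63 - 107)**2 + sqrt(1 - 146) = (-44)**2 + sqrt(-145) = 1936 + I*sqrt(145)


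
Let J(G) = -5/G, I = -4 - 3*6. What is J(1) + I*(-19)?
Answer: 413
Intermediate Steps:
I = -22 (I = -4 - 18 = -22)
J(1) + I*(-19) = -5/1 - 22*(-19) = -5*1 + 418 = -5 + 418 = 413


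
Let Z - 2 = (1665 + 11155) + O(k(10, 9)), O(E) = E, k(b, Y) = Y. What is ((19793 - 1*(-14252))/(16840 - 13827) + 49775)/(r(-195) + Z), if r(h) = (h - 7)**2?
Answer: 30001224/32320451 ≈ 0.92824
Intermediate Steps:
r(h) = (-7 + h)**2
Z = 12831 (Z = 2 + ((1665 + 11155) + 9) = 2 + (12820 + 9) = 2 + 12829 = 12831)
((19793 - 1*(-14252))/(16840 - 13827) + 49775)/(r(-195) + Z) = ((19793 - 1*(-14252))/(16840 - 13827) + 49775)/((-7 - 195)**2 + 12831) = ((19793 + 14252)/3013 + 49775)/((-202)**2 + 12831) = (34045*(1/3013) + 49775)/(40804 + 12831) = (34045/3013 + 49775)/53635 = (150006120/3013)*(1/53635) = 30001224/32320451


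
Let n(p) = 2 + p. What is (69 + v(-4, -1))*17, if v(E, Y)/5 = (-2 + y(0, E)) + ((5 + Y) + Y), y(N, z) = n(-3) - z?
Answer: 1513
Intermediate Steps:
y(N, z) = -1 - z (y(N, z) = (2 - 3) - z = -1 - z)
v(E, Y) = 10 - 5*E + 10*Y (v(E, Y) = 5*((-2 + (-1 - E)) + ((5 + Y) + Y)) = 5*((-3 - E) + (5 + 2*Y)) = 5*(2 - E + 2*Y) = 10 - 5*E + 10*Y)
(69 + v(-4, -1))*17 = (69 + (10 - 5*(-4) + 10*(-1)))*17 = (69 + (10 + 20 - 10))*17 = (69 + 20)*17 = 89*17 = 1513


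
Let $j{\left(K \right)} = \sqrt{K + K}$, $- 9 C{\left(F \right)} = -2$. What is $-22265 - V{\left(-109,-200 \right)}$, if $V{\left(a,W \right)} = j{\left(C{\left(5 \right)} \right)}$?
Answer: $- \frac{66797}{3} \approx -22266.0$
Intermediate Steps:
$C{\left(F \right)} = \frac{2}{9}$ ($C{\left(F \right)} = \left(- \frac{1}{9}\right) \left(-2\right) = \frac{2}{9}$)
$j{\left(K \right)} = \sqrt{2} \sqrt{K}$ ($j{\left(K \right)} = \sqrt{2 K} = \sqrt{2} \sqrt{K}$)
$V{\left(a,W \right)} = \frac{2}{3}$ ($V{\left(a,W \right)} = \sqrt{2} \sqrt{\frac{2}{9}} = \sqrt{2} \frac{\sqrt{2}}{3} = \frac{2}{3}$)
$-22265 - V{\left(-109,-200 \right)} = -22265 - \frac{2}{3} = - \frac{66797}{3}$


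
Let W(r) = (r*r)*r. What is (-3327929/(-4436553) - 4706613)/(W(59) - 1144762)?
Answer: 1898284972460/378874769709 ≈ 5.0103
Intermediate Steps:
W(r) = r³ (W(r) = r²*r = r³)
(-3327929/(-4436553) - 4706613)/(W(59) - 1144762) = (-3327929/(-4436553) - 4706613)/(59³ - 1144762) = (-3327929*(-1/4436553) - 4706613)/(205379 - 1144762) = (302539/403323 - 4706613)/(-939383) = -1898284972460/403323*(-1/939383) = 1898284972460/378874769709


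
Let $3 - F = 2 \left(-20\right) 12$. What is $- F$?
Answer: $-483$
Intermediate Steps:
$F = 483$ ($F = 3 - 2 \left(-20\right) 12 = 3 - \left(-40\right) 12 = 3 - -480 = 3 + 480 = 483$)
$- F = \left(-1\right) 483 = -483$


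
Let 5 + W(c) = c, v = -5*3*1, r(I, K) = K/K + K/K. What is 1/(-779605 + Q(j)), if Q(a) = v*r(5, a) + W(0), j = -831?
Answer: -1/779640 ≈ -1.2826e-6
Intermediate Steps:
r(I, K) = 2 (r(I, K) = 1 + 1 = 2)
v = -15 (v = -15*1 = -15)
W(c) = -5 + c
Q(a) = -35 (Q(a) = -15*2 + (-5 + 0) = -30 - 5 = -35)
1/(-779605 + Q(j)) = 1/(-779605 - 35) = 1/(-779640) = -1/779640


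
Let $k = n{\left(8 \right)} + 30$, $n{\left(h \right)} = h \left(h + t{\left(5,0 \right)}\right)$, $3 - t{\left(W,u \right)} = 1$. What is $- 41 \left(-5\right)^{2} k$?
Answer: $-112750$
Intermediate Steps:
$t{\left(W,u \right)} = 2$ ($t{\left(W,u \right)} = 3 - 1 = 2$)
$n{\left(h \right)} = h \left(2 + h\right)$ ($n{\left(h \right)} = h \left(h + 2\right) = h \left(2 + h\right)$)
$k = 110$ ($k = 8 \left(2 + 8\right) + 30 = 8 \cdot 10 + 30 = 80 + 30 = 110$)
$- 41 \left(-5\right)^{2} k = - 41 \left(-5\right)^{2} \cdot 110 = - 41 \cdot 25 \cdot 110 = \left(-41\right) 2750 = -112750$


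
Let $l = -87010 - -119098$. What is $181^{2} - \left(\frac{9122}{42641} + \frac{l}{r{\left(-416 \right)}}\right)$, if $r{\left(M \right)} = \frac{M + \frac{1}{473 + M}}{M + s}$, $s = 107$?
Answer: $\frac{9023903953665}{1011060751} \approx 8925.2$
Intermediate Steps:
$l = 32088$ ($l = -87010 + 119098 = 32088$)
$r{\left(M \right)} = \frac{M + \frac{1}{473 + M}}{107 + M}$ ($r{\left(M \right)} = \frac{M + \frac{1}{473 + M}}{M + 107} = \frac{M + \frac{1}{473 + M}}{107 + M}$)
$181^{2} - \left(\frac{9122}{42641} + \frac{l}{r{\left(-416 \right)}}\right) = 181^{2} - \left(\frac{9122}{42641} + \frac{32088}{\frac{1}{50611 + \left(-416\right)^{2} + 580 \left(-416\right)} \left(1 + \left(-416\right)^{2} + 473 \left(-416\right)\right)}\right) = 32761 - \left(9122 \cdot \frac{1}{42641} + \frac{32088}{\frac{1}{50611 + 173056 - 241280} \left(1 + 173056 - 196768\right)}\right) = 32761 - \left(\frac{9122}{42641} + \frac{32088}{\frac{1}{-17613} \left(-23711\right)}\right) = 32761 - \left(\frac{9122}{42641} + \frac{32088}{\left(- \frac{1}{17613}\right) \left(-23711\right)}\right) = 32761 - \left(\frac{9122}{42641} + \frac{32088}{\frac{23711}{17613}}\right) = 32761 - \left(\frac{9122}{42641} + 32088 \cdot \frac{17613}{23711}\right) = 32761 - \left(\frac{9122}{42641} + \frac{565165944}{23711}\right) = 32761 - \frac{24099457309846}{1011060751} = \frac{9023903953665}{1011060751}$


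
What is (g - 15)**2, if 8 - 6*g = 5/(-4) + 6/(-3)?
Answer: 11025/64 ≈ 172.27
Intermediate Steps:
g = 15/8 (g = 4/3 - (5/(-4) + 6/(-3))/6 = 4/3 - (5*(-1/4) + 6*(-1/3))/6 = 4/3 - (-5/4 - 2)/6 = 4/3 - 1/6*(-13/4) = 4/3 + 13/24 = 15/8 ≈ 1.8750)
(g - 15)**2 = (15/8 - 15)**2 = (-105/8)**2 = 11025/64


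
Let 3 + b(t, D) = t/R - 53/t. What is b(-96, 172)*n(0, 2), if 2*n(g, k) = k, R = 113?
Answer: -35771/10848 ≈ -3.2975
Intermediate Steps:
b(t, D) = -3 - 53/t + t/113 (b(t, D) = -3 + (t/113 - 53/t) = -3 + (-53/t + t/113) = -3 - 53/t + t/113)
n(g, k) = k/2
b(-96, 172)*n(0, 2) = (-3 - 53/(-96) + (1/113)*(-96))*((½)*2) = (-3 - 53*(-1/96) - 96/113)*1 = (-3 + 53/96 - 96/113)*1 = -35771/10848*1 = -35771/10848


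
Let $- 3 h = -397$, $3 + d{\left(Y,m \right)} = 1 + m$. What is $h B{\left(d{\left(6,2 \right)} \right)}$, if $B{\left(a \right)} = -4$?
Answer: $- \frac{1588}{3} \approx -529.33$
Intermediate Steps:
$d{\left(Y,m \right)} = -2 + m$ ($d{\left(Y,m \right)} = -3 + \left(1 + m\right) = -2 + m$)
$h = \frac{397}{3}$ ($h = \left(- \frac{1}{3}\right) \left(-397\right) = \frac{397}{3} \approx 132.33$)
$h B{\left(d{\left(6,2 \right)} \right)} = \frac{397}{3} \left(-4\right) = - \frac{1588}{3}$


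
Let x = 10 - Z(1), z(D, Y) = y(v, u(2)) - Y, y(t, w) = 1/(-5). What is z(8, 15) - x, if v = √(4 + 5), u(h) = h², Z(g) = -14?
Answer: -196/5 ≈ -39.200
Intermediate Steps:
v = 3 (v = √9 = 3)
y(t, w) = -⅕
z(D, Y) = -⅕ - Y
x = 24 (x = 10 - 1*(-14) = 10 + 14 = 24)
z(8, 15) - x = (-⅕ - 1*15) - 1*24 = (-⅕ - 15) - 24 = -76/5 - 24 = -196/5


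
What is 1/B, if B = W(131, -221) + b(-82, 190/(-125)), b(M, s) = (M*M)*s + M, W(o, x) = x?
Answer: -25/263087 ≈ -9.5026e-5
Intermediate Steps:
b(M, s) = M + s*M² (b(M, s) = M²*s + M = s*M² + M = M + s*M²)
B = -263087/25 (B = -221 - 82*(1 - 15580/(-125)) = -221 - 82*(1 - 15580*(-1)/125) = -221 - 82*(1 - 82*(-38/25)) = -221 - 82*(1 + 3116/25) = -221 - 82*3141/25 = -221 - 257562/25 = -263087/25 ≈ -10523.)
1/B = 1/(-263087/25) = -25/263087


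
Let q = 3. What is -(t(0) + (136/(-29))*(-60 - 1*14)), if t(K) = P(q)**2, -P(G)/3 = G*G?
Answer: -31205/29 ≈ -1076.0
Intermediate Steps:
P(G) = -3*G**2 (P(G) = -3*G*G = -3*G**2)
t(K) = 729 (t(K) = (-3*3**2)**2 = (-3*9)**2 = (-27)**2 = 729)
-(t(0) + (136/(-29))*(-60 - 1*14)) = -(729 + (136/(-29))*(-60 - 1*14)) = -(729 + (136*(-1/29))*(-60 - 14)) = -(729 - 136/29*(-74)) = -(729 + 10064/29) = -1*31205/29 = -31205/29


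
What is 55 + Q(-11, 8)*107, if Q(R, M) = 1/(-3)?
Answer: 58/3 ≈ 19.333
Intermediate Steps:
Q(R, M) = -⅓
55 + Q(-11, 8)*107 = 55 - ⅓*107 = 55 - 107/3 = 58/3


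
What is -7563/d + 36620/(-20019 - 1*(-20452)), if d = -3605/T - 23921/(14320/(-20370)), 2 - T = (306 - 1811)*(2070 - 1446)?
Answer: 835675774719371332/9907183938733361 ≈ 84.350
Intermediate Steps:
T = 939122 (T = 2 - (306 - 1811)*(2070 - 1446) = 2 - (-1505)*624 = 2 - 1*(-939120) = 2 + 939120 = 939122)
d = 22880332422017/672411352 (d = -3605/939122 - 23921/(14320/(-20370)) = -3605*1/939122 - 23921/(14320*(-1/20370)) = -3605/939122 - 23921/(-1432/2037) = -3605/939122 - 23921*(-2037/1432) = -3605/939122 + 48727077/1432 = 22880332422017/672411352 ≈ 34027.)
-7563/d + 36620/(-20019 - 1*(-20452)) = -7563/22880332422017/672411352 + 36620/(-20019 - 1*(-20452)) = -7563*672411352/22880332422017 + 36620/(-20019 + 20452) = -5085447055176/22880332422017 + 36620/433 = 835675774719371332/9907183938733361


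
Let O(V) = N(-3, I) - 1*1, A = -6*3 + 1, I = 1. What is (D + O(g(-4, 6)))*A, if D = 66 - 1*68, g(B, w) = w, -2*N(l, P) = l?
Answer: 51/2 ≈ 25.500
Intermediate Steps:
N(l, P) = -l/2
D = -2 (D = 66 - 68 = -2)
A = -17 (A = -18 + 1 = -17)
O(V) = ½ (O(V) = -½*(-3) - 1*1 = 3/2 - 1 = ½)
(D + O(g(-4, 6)))*A = (-2 + ½)*(-17) = -3/2*(-17) = 51/2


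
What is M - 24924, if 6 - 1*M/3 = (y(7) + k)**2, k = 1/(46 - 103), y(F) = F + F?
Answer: -27608407/1083 ≈ -25493.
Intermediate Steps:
y(F) = 2*F
k = -1/57 (k = 1/(-57) = -1/57 ≈ -0.017544)
M = -615715/1083 (M = 18 - 3*(2*7 - 1/57)**2 = 18 - 3*(14 - 1/57)**2 = 18 - 3*(797/57)**2 = 18 - 3*635209/3249 = 18 - 635209/1083 = -615715/1083 ≈ -568.53)
M - 24924 = -615715/1083 - 24924 = -27608407/1083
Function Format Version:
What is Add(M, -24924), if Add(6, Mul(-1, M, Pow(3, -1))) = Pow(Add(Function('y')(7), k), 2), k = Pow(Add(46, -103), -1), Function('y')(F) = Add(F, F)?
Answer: Rational(-27608407, 1083) ≈ -25493.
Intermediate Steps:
Function('y')(F) = Mul(2, F)
k = Rational(-1, 57) (k = Pow(-57, -1) = Rational(-1, 57) ≈ -0.017544)
M = Rational(-615715, 1083) (M = Add(18, Mul(-3, Pow(Add(Mul(2, 7), Rational(-1, 57)), 2))) = Add(18, Mul(-3, Pow(Add(14, Rational(-1, 57)), 2))) = Add(18, Mul(-3, Pow(Rational(797, 57), 2))) = Add(18, Mul(-3, Rational(635209, 3249))) = Add(18, Rational(-635209, 1083)) = Rational(-615715, 1083) ≈ -568.53)
Add(M, -24924) = Add(Rational(-615715, 1083), -24924) = Rational(-27608407, 1083)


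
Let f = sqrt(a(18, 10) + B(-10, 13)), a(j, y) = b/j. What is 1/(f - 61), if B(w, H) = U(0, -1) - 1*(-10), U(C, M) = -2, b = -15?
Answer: -366/22283 - sqrt(258)/22283 ≈ -0.017146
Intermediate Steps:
a(j, y) = -15/j
B(w, H) = 8 (B(w, H) = -2 - 1*(-10) = -2 + 10 = 8)
f = sqrt(258)/6 (f = sqrt(-15/18 + 8) = sqrt(-15*1/18 + 8) = sqrt(-5/6 + 8) = sqrt(43/6) = sqrt(258)/6 ≈ 2.6771)
1/(f - 61) = 1/(sqrt(258)/6 - 61) = 1/(-61 + sqrt(258)/6)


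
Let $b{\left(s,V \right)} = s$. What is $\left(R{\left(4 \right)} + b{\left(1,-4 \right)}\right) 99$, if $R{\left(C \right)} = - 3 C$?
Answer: $-1089$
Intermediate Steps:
$\left(R{\left(4 \right)} + b{\left(1,-4 \right)}\right) 99 = \left(\left(-3\right) 4 + 1\right) 99 = \left(-12 + 1\right) 99 = \left(-11\right) 99 = -1089$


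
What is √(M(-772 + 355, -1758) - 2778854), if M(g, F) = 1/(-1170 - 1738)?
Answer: I*√5874819703791/1454 ≈ 1667.0*I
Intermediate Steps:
M(g, F) = -1/2908 (M(g, F) = 1/(-2908) = -1/2908)
√(M(-772 + 355, -1758) - 2778854) = √(-1/2908 - 2778854) = √(-8080907433/2908) = I*√5874819703791/1454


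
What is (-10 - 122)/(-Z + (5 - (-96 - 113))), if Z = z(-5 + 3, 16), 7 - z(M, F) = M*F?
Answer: -132/175 ≈ -0.75429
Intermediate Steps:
z(M, F) = 7 - F*M (z(M, F) = 7 - M*F = 7 - F*M)
Z = 39 (Z = 7 - 1*16*(-5 + 3) = 7 - 1*16*(-2) = 7 + 32 = 39)
(-10 - 122)/(-Z + (5 - (-96 - 113))) = (-10 - 122)/(-1*39 + (5 - (-96 - 113))) = -132/(-39 + (5 - 1*(-209))) = -132/(-39 + (5 + 209)) = -132/(-39 + 214) = -132/175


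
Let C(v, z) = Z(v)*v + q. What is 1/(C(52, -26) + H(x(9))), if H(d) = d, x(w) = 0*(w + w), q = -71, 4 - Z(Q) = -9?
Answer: 1/605 ≈ 0.0016529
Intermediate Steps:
Z(Q) = 13 (Z(Q) = 4 - 1*(-9) = 4 + 9 = 13)
C(v, z) = -71 + 13*v (C(v, z) = 13*v - 71 = -71 + 13*v)
x(w) = 0 (x(w) = 0*(2*w) = 0)
1/(C(52, -26) + H(x(9))) = 1/((-71 + 13*52) + 0) = 1/((-71 + 676) + 0) = 1/(605 + 0) = 1/605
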